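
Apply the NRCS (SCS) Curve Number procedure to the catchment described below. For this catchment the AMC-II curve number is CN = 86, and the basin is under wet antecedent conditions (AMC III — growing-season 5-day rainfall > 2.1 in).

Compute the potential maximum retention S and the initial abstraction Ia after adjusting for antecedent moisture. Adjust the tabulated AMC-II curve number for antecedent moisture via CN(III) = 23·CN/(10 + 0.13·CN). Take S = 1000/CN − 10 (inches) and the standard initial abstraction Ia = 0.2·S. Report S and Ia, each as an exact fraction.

S = 700/989 in ≈ 0.708 in; Ia = 140/989 in ≈ 0.142 in

Adjust CN=86 to AMC III: 23·86/(10 + 0.13·86) → 1978 ÷ (1059/50) = 98900/1059 ≈ 93.390
Max retention: S = 1000/(98900/1059) − 10 = 700/989 in (≈ 0.708 in)
Initial abstraction Ia = S/5 = (700/989)/5 = 140/989 ≈ 0.142 in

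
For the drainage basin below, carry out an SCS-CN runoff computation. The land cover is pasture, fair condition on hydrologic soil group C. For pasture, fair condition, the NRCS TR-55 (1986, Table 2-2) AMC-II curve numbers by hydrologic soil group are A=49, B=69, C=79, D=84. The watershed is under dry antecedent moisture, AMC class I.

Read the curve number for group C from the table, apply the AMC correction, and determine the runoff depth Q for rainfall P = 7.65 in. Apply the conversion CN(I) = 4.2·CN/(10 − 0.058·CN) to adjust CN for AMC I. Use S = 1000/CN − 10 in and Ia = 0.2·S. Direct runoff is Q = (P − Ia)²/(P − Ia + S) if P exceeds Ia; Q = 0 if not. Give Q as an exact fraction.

Q = 101747569/31737460 in ≈ 3.206 in

NRCS table: pasture, fair condition, soil group C → CN(II) = 79
Dry (AMC I): CN(I) = 4.2·79/(10 − 0.058·79) = (1659/5)/(2709/500) = 7900/129 ≈ 61.240
Max retention: S = 1000/(7900/129) − 10 = 500/79 in (≈ 6.329 in)
Initial abstraction Ia = S/5 = (500/79)/5 = 100/79 ≈ 1.266 in
Excess rainfall: 7.650 − 1.266 = 6.384 in; P > Ia so Q > 0
Runoff Q = (P−Ia)²/(P−Ia+S) = (6.384)²/(6.384+6.329) = 101747569/31737460 ≈ 3.206 in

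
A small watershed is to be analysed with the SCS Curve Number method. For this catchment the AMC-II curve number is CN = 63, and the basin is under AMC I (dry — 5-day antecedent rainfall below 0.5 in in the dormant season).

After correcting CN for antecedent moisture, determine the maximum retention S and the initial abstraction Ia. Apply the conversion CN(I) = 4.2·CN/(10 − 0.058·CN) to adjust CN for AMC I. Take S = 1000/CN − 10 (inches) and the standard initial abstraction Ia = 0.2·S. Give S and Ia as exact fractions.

S = 18500/1323 in ≈ 13.983 in; Ia = 3700/1323 in ≈ 2.797 in

Dry (AMC I): CN(I) = 4.2·63/(10 − 0.058·63) = (1323/5)/(3173/500) = 132300/3173 ≈ 41.696
S = 1000/(132300/3173) − 10 = 18500/1323 in ≈ 13.983 in
Initial abstraction Ia = S/5 = (18500/1323)/5 = 3700/1323 ≈ 2.797 in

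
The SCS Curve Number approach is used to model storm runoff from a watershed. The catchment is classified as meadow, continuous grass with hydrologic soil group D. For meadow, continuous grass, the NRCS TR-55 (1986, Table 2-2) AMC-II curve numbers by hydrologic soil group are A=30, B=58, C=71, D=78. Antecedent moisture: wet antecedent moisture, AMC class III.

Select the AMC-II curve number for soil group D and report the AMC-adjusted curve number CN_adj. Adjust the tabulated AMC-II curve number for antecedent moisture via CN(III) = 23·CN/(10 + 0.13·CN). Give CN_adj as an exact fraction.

CN_adj = 89700/1007 ≈ 89.076

NRCS table: meadow, continuous grass, soil group D → CN(II) = 78
CN(III) from CN(II)=78: (23·78)/(10 + 0.13·78) = 89700/1007 ≈ 89.076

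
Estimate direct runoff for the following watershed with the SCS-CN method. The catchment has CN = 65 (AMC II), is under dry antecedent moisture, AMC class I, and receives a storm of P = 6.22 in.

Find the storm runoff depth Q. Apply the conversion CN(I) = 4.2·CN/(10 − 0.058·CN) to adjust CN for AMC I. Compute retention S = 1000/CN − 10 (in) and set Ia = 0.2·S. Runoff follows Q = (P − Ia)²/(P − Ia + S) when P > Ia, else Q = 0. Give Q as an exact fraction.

Adjust CN=65 to AMC I: 4.2·65/(10 − 0.058·65) → 273 ÷ (623/100) = 3900/89 ≈ 43.820
S = 1000/(3900/89) − 10 = 500/39 in ≈ 12.821 in
Initial abstraction Ia = S/5 = (500/39)/5 = 100/39 ≈ 2.564 in
P − Ia = 6.220 − 2.564 = 7129/1950 ≈ 3.656 in (> 0, runoff occurs)
Q = (7129/1950)²/((7129/1950) + 500/39) = (50822641/3802500)/(32129/1950) = 50822641/62651550 in ≈ 0.811 in

Q = 50822641/62651550 in ≈ 0.811 in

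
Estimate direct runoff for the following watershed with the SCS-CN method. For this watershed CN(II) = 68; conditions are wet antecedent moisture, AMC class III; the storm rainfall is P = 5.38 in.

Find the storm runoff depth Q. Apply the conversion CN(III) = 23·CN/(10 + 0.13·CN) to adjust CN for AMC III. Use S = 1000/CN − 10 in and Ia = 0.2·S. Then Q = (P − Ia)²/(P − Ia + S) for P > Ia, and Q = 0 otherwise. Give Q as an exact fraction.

Q = 9443758041/2681849450 in ≈ 3.521 in

Adjust CN=68 to AMC III: 23·68/(10 + 0.13·68) → 1564 ÷ (471/25) = 39100/471 ≈ 83.015
S = 1000/(39100/471) − 10 = 800/391 in ≈ 2.046 in
Ia = 0.2S: 0.2·2.046 = 0.409 in (exactly 160/391)
Excess rainfall: 5.380 − 0.409 = 4.971 in; P > Ia so Q > 0
Q = (97179/19550)²/((97179/19550) + 800/391) = (9443758041/382202500)/(137179/19550) = 9443758041/2681849450 in ≈ 3.521 in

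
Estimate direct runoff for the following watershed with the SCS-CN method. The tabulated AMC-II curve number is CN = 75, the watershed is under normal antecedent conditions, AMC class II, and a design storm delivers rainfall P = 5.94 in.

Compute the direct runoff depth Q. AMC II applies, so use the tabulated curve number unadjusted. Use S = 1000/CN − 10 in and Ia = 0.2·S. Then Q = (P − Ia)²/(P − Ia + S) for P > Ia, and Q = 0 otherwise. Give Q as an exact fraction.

CN(II) = 75; AMC II needs no correction.
Retention S: 1000/CN − 10 with CN=75.000 → S = 10/3 ≈ 3.333 in
Ia = 0.2·(10/3) = 2/3 in ≈ 0.667 in
Since P=5.940 > Ia=0.667: effective rainfall P−Ia = 791/150 in
Q = (791/150)²/((791/150) + 10/3) = (625681/22500)/(1291/150) = 625681/193650 in ≈ 3.231 in

Q = 625681/193650 in ≈ 3.231 in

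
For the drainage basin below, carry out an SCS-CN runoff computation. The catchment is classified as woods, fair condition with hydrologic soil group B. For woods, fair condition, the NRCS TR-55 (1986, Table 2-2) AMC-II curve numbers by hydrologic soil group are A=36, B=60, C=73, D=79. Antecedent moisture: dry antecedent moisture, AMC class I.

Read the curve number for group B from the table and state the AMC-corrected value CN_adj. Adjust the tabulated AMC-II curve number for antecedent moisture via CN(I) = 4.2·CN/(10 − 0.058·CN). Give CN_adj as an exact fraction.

NRCS table: woods, fair condition, soil group B → CN(II) = 60
Dry (AMC I): CN(I) = 4.2·60/(10 − 0.058·60) = 252/(163/25) = 6300/163 ≈ 38.650

CN_adj = 6300/163 ≈ 38.650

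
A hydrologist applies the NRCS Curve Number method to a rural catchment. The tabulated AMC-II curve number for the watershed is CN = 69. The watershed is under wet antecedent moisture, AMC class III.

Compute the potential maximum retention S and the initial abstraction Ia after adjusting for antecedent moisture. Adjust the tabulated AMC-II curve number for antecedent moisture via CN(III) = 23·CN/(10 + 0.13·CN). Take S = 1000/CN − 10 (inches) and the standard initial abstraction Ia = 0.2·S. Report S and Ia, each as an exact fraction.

S = 3100/1587 in ≈ 1.953 in; Ia = 620/1587 in ≈ 0.391 in

CN(III) from CN(II)=69: (23·69)/(10 + 0.13·69) = 158700/1897 ≈ 83.658
Retention S: 1000/CN − 10 with CN=83.658 → S = 3100/1587 ≈ 1.953 in
Ia = 0.2·(3100/1587) = 620/1587 in ≈ 0.391 in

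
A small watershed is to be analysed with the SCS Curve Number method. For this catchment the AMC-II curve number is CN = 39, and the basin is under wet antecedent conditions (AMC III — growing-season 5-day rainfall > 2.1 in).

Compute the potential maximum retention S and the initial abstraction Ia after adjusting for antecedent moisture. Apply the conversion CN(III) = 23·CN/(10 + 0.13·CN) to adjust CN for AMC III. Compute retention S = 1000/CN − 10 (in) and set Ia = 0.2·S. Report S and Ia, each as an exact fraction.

Wet (AMC III): CN(III) = 23·39/(10 + 0.13·39) = 897/(1507/100) = 89700/1507 ≈ 59.522
S = 1000/(89700/1507) − 10 = 6100/897 in ≈ 6.800 in
Ia = 0.2S: 0.2·6.800 = 1.360 in (exactly 1220/897)

S = 6100/897 in ≈ 6.800 in; Ia = 1220/897 in ≈ 1.360 in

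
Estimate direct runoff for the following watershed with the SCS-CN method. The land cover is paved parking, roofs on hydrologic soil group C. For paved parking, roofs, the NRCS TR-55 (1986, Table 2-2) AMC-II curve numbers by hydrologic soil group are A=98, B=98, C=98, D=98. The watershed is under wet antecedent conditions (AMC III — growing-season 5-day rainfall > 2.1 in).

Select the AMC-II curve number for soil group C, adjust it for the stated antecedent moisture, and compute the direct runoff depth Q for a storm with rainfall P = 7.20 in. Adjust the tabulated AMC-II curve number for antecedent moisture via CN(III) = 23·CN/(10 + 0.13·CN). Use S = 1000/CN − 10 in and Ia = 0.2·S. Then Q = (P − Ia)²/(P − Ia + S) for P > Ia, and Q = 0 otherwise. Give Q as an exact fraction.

Q = 409495696/57719305 in ≈ 7.095 in

NRCS table: paved parking, roofs, soil group C → CN(II) = 98
Wet (AMC III): CN(III) = 23·98/(10 + 0.13·98) = 2254/(1137/50) = 112700/1137 ≈ 99.120
Retention S: 1000/CN − 10 with CN=99.120 → S = 100/1127 ≈ 0.089 in
Initial abstraction Ia = S/5 = (100/1127)/5 = 20/1127 ≈ 0.018 in
P − Ia = 7.200 − 0.018 = 40472/5635 ≈ 7.182 in (> 0, runoff occurs)
Runoff Q = (P−Ia)²/(P−Ia+S) = (7.182)²/(7.182+0.089) = 409495696/57719305 ≈ 7.095 in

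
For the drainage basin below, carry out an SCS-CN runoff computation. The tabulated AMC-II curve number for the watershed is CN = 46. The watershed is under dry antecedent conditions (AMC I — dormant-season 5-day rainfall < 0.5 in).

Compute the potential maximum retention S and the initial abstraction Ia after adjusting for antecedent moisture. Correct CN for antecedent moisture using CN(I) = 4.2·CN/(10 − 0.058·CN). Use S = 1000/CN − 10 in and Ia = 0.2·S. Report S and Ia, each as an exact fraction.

Adjust CN=46 to AMC I: 4.2·46/(10 − 0.058·46) → (966/5) ÷ (1833/250) = 16100/611 ≈ 26.350
S = 1000/(16100/611) − 10 = 4500/161 in ≈ 27.950 in
Ia = 0.2·(4500/161) = 900/161 in ≈ 5.590 in

S = 4500/161 in ≈ 27.950 in; Ia = 900/161 in ≈ 5.590 in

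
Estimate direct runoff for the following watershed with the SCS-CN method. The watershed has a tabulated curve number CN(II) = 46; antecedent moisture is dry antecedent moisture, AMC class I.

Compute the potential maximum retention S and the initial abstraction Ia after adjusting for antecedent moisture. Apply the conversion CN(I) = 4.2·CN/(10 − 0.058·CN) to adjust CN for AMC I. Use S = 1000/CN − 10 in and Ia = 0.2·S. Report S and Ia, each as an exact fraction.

Dry (AMC I): CN(I) = 4.2·46/(10 − 0.058·46) = (966/5)/(1833/250) = 16100/611 ≈ 26.350
Max retention: S = 1000/(16100/611) − 10 = 4500/161 in (≈ 27.950 in)
Initial abstraction Ia = S/5 = (4500/161)/5 = 900/161 ≈ 5.590 in

S = 4500/161 in ≈ 27.950 in; Ia = 900/161 in ≈ 5.590 in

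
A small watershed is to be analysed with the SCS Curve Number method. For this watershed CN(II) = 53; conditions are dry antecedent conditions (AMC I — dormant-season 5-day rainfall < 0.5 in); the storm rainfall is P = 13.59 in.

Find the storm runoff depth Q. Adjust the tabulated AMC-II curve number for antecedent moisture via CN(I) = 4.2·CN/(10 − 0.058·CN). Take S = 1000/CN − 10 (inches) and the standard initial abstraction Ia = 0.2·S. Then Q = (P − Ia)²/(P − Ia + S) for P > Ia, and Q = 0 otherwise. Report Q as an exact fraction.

Q = 1086945949489/377592707100 in ≈ 2.879 in

CN(I) from CN(II)=53: (4.2·53)/(10 − 0.058·53) = 111300/3463 ≈ 32.140
S = 1000/(111300/3463) − 10 = 23500/1113 in ≈ 21.114 in
Ia = 0.2S: 0.2·21.114 = 4.223 in (exactly 4700/1113)
Excess rainfall: 13.590 − 4.223 = 9.367 in; P > Ia so Q > 0
Q: (1042567/111300)² ÷ (3392567/111300) = 1086945949489/377592707100 in (≈ 2.879 in)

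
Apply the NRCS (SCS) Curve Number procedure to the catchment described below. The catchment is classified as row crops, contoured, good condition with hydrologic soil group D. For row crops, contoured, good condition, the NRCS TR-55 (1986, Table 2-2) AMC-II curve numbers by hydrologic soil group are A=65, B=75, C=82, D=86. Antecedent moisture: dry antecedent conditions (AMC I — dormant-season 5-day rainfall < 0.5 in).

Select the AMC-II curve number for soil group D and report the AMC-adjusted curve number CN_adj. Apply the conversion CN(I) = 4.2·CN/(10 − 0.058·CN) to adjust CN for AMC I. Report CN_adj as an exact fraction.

CN_adj = 12900/179 ≈ 72.067

NRCS table: row crops, contoured, good condition, soil group D → CN(II) = 86
CN(I) from CN(II)=86: (4.2·86)/(10 − 0.058·86) = 12900/179 ≈ 72.067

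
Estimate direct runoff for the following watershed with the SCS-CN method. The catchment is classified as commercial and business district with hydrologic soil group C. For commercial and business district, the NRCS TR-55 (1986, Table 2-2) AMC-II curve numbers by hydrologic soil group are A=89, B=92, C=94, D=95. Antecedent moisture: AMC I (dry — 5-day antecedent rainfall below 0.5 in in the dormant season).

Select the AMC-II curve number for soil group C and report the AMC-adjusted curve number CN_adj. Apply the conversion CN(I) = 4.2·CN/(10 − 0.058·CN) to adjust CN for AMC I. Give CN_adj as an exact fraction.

CN_adj = 32900/379 ≈ 86.807

NRCS table: commercial and business district, soil group C → CN(II) = 94
CN(I) from CN(II)=94: (4.2·94)/(10 − 0.058·94) = 32900/379 ≈ 86.807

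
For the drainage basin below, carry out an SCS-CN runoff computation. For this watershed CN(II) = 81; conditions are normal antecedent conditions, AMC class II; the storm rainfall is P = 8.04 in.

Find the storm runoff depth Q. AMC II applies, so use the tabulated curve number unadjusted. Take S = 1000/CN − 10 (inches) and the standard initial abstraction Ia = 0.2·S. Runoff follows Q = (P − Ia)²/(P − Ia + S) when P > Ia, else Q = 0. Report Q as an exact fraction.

Q = 235039561/40664025 in ≈ 5.780 in

CN(II) = 81; AMC II needs no correction.
S = 1000/81 − 10 = 190/81 in ≈ 2.346 in
Ia = 0.2·(190/81) = 38/81 in ≈ 0.469 in
Since P=8.040 > Ia=0.469: effective rainfall P−Ia = 15331/2025 in
Q: (15331/2025)² ÷ (20081/2025) = 235039561/40664025 in (≈ 5.780 in)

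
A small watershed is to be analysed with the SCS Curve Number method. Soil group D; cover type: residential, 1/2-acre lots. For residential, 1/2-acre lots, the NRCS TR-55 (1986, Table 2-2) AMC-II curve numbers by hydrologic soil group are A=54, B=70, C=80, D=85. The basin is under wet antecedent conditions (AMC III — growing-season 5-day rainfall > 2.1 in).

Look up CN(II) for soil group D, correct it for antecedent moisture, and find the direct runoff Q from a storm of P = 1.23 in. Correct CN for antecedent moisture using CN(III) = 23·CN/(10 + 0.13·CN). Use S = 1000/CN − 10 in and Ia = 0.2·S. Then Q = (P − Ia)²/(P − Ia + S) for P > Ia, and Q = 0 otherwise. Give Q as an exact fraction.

NRCS table: residential, 1/2-acre lots, soil group D → CN(II) = 85
Wet (AMC III): CN(III) = 23·85/(10 + 0.13·85) = 1955/(421/20) = 39100/421 ≈ 92.874
Max retention: S = 1000/(39100/421) − 10 = 300/391 in (≈ 0.767 in)
Ia = 0.2S: 0.2·0.767 = 0.153 in (exactly 60/391)
P − Ia = 1.230 − 0.153 = 42093/39100 ≈ 1.077 in (> 0, runoff occurs)
Q = (42093/39100)²/((42093/39100) + 300/391) = (1771820649/1528810000)/(72093/39100) = 590606883/939612100 in ≈ 0.629 in

Q = 590606883/939612100 in ≈ 0.629 in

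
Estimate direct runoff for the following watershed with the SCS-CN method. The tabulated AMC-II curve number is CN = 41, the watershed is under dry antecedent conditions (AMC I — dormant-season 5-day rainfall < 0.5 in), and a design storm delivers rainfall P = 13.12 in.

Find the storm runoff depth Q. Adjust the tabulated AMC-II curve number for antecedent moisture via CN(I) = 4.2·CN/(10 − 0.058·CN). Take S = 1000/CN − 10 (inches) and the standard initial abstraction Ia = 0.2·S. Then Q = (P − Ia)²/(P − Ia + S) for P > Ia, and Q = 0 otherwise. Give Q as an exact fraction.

Q = 2275021058/2347322775 in ≈ 0.969 in

Adjust CN=41 to AMC I: 4.2·41/(10 − 0.058·41) → (861/5) ÷ (3811/500) = 86100/3811 ≈ 22.592
Max retention: S = 1000/(86100/3811) − 10 = 29500/861 in (≈ 34.262 in)
Initial abstraction Ia = S/5 = (29500/861)/5 = 5900/861 ≈ 6.852 in
Excess rainfall: 13.120 − 6.852 = 6.268 in; P > Ia so Q > 0
Runoff Q = (P−Ia)²/(P−Ia+S) = (6.268)²/(6.268+34.262) = 2275021058/2347322775 ≈ 0.969 in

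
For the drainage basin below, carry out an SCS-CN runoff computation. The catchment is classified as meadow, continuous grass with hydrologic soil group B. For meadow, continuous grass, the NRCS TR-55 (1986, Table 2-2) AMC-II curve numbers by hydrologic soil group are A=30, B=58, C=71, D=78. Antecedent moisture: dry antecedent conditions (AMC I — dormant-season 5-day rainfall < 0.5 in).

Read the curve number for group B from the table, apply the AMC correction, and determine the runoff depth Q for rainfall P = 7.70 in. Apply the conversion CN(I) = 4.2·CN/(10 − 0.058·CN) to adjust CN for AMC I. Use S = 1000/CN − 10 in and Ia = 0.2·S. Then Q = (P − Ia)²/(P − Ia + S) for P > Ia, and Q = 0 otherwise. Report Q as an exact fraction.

NRCS table: meadow, continuous grass, soil group B → CN(II) = 58
Adjust CN=58 to AMC I: 4.2·58/(10 − 0.058·58) → (1218/5) ÷ (1659/250) = 2900/79 ≈ 36.709
Max retention: S = 1000/(2900/79) − 10 = 500/29 in (≈ 17.241 in)
Ia = 0.2S: 0.2·17.241 = 3.448 in (exactly 100/29)
P − Ia = 7.700 − 3.448 = 1233/290 ≈ 4.252 in (> 0, runoff occurs)
Runoff Q = (P−Ia)²/(P−Ia+S) = (4.252)²/(4.252+17.241) = 1520289/1807570 ≈ 0.841 in

Q = 1520289/1807570 in ≈ 0.841 in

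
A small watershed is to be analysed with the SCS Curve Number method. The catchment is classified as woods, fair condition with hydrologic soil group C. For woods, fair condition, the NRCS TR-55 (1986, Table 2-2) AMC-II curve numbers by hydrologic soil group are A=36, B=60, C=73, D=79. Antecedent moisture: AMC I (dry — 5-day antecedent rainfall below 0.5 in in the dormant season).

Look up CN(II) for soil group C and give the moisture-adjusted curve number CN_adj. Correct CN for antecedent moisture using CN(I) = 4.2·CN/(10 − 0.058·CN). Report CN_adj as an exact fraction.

CN_adj = 51100/961 ≈ 53.174

NRCS table: woods, fair condition, soil group C → CN(II) = 73
Dry (AMC I): CN(I) = 4.2·73/(10 − 0.058·73) = (1533/5)/(2883/500) = 51100/961 ≈ 53.174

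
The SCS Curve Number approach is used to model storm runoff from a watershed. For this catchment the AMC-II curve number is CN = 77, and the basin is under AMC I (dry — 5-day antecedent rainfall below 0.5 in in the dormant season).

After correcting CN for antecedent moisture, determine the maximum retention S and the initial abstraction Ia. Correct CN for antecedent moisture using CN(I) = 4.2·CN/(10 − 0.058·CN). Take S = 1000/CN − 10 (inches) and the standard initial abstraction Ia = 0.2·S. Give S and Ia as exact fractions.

S = 11500/1617 in ≈ 7.112 in; Ia = 2300/1617 in ≈ 1.422 in

Adjust CN=77 to AMC I: 4.2·77/(10 − 0.058·77) → (1617/5) ÷ (2767/500) = 161700/2767 ≈ 58.439
Retention S: 1000/CN − 10 with CN=58.439 → S = 11500/1617 ≈ 7.112 in
Ia = 0.2·(11500/1617) = 2300/1617 in ≈ 1.422 in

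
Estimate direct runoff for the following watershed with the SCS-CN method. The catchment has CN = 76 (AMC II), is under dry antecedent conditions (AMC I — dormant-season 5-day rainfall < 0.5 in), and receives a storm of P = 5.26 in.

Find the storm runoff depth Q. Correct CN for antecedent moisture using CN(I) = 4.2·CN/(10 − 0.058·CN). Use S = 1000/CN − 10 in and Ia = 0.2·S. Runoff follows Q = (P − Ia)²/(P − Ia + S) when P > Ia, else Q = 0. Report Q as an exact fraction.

Q = 623950441/498610350 in ≈ 1.251 in

Dry (AMC I): CN(I) = 4.2·76/(10 − 0.058·76) = (1596/5)/(699/125) = 13300/233 ≈ 57.082
S = 1000/(13300/233) − 10 = 1000/133 in ≈ 7.519 in
Initial abstraction Ia = S/5 = (1000/133)/5 = 200/133 ≈ 1.504 in
P − Ia = 5.260 − 1.504 = 24979/6650 ≈ 3.756 in (> 0, runoff occurs)
Q: (24979/6650)² ÷ (74979/6650) = 623950441/498610350 in (≈ 1.251 in)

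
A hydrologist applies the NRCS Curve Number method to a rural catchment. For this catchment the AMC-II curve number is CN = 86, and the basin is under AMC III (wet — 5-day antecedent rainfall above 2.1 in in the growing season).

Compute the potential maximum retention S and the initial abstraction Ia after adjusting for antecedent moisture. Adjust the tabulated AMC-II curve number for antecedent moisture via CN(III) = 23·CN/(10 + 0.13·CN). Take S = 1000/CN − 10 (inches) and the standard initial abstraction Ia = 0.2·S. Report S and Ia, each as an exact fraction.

S = 700/989 in ≈ 0.708 in; Ia = 140/989 in ≈ 0.142 in

Wet (AMC III): CN(III) = 23·86/(10 + 0.13·86) = 1978/(1059/50) = 98900/1059 ≈ 93.390
S = 1000/(98900/1059) − 10 = 700/989 in ≈ 0.708 in
Initial abstraction Ia = S/5 = (700/989)/5 = 140/989 ≈ 0.142 in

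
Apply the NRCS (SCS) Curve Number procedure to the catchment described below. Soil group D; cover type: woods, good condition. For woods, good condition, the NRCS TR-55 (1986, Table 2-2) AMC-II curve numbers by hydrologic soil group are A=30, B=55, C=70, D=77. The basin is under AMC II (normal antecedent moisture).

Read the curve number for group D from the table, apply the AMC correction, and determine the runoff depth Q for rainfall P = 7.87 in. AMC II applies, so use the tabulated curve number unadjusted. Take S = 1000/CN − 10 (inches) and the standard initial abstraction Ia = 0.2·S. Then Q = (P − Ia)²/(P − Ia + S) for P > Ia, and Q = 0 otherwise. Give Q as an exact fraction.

Q = 3135888001/608292300 in ≈ 5.155 in

NRCS table: woods, good condition, soil group D → CN(II) = 77
Average conditions: CN = 77 (no AMC adjustment).
Retention S: 1000/CN − 10 with CN=77.000 → S = 230/77 ≈ 2.987 in
Ia = 0.2·(230/77) = 46/77 in ≈ 0.597 in
Since P=7.870 > Ia=0.597: effective rainfall P−Ia = 55999/7700 in
Q: (55999/7700)² ÷ (78999/7700) = 3135888001/608292300 in (≈ 5.155 in)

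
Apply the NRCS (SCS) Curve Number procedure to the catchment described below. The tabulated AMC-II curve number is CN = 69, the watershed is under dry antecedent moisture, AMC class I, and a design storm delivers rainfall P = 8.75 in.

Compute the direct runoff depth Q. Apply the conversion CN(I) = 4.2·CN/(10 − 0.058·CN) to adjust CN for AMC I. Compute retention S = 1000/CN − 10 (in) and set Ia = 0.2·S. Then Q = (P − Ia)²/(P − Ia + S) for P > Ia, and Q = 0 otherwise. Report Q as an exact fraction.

Q = 293607845/116285148 in ≈ 2.525 in

Dry (AMC I): CN(I) = 4.2·69/(10 − 0.058·69) = (1449/5)/(2999/500) = 144900/2999 ≈ 48.316
S = 1000/(144900/2999) − 10 = 15500/1449 in ≈ 10.697 in
Ia = 0.2·(15500/1449) = 3100/1449 in ≈ 2.139 in
Since P=8.750 > Ia=2.139: effective rainfall P−Ia = 38315/5796 in
Q = (38315/5796)²/((38315/5796) + 15500/1449) = (1468039225/33593616)/(100315/5796) = 293607845/116285148 in ≈ 2.525 in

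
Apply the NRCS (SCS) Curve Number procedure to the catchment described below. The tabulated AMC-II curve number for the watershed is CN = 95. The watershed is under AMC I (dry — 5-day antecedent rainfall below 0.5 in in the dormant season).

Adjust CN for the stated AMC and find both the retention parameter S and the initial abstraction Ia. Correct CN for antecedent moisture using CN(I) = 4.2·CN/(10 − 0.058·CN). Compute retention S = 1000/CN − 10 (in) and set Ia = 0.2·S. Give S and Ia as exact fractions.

S = 500/399 in ≈ 1.253 in; Ia = 100/399 in ≈ 0.251 in

CN(I) from CN(II)=95: (4.2·95)/(10 − 0.058·95) = 39900/449 ≈ 88.864
Max retention: S = 1000/(39900/449) − 10 = 500/399 in (≈ 1.253 in)
Initial abstraction Ia = S/5 = (500/399)/5 = 100/399 ≈ 0.251 in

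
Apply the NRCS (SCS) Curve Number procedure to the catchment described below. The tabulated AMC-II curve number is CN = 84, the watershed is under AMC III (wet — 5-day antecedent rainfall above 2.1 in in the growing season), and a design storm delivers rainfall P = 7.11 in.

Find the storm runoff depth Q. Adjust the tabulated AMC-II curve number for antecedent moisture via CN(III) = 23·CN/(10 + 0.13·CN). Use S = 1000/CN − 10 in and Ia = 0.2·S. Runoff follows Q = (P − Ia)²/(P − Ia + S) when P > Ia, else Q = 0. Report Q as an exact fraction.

Q = 112501880569/18132447900 in ≈ 6.204 in

Wet (AMC III): CN(III) = 23·84/(10 + 0.13·84) = 1932/(523/25) = 48300/523 ≈ 92.352
Retention S: 1000/CN − 10 with CN=92.352 → S = 400/483 ≈ 0.828 in
Initial abstraction Ia = S/5 = (400/483)/5 = 80/483 ≈ 0.166 in
Excess rainfall: 7.110 − 0.166 = 6.944 in; P > Ia so Q > 0
Q = (335413/48300)²/((335413/48300) + 400/483) = (112501880569/2332890000)/(375413/48300) = 112501880569/18132447900 in ≈ 6.204 in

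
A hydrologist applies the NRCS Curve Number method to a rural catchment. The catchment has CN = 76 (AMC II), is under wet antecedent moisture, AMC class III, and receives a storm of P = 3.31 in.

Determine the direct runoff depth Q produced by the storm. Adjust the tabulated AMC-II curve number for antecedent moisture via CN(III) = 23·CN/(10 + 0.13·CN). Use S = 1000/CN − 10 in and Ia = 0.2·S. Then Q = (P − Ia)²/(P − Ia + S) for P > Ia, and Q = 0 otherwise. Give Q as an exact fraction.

CN(III) from CN(II)=76: (23·76)/(10 + 0.13·76) = 43700/497 ≈ 87.928
Retention S: 1000/CN − 10 with CN=87.928 → S = 600/437 ≈ 1.373 in
Ia = 0.2S: 0.2·1.373 = 0.275 in (exactly 120/437)
Since P=3.310 > Ia=0.275: effective rainfall P−Ia = 132647/43700 in
Q = (132647/43700)²/((132647/43700) + 600/437) = (17595226609/1909690000)/(192647/43700) = 17595226609/8418673900 in ≈ 2.090 in

Q = 17595226609/8418673900 in ≈ 2.090 in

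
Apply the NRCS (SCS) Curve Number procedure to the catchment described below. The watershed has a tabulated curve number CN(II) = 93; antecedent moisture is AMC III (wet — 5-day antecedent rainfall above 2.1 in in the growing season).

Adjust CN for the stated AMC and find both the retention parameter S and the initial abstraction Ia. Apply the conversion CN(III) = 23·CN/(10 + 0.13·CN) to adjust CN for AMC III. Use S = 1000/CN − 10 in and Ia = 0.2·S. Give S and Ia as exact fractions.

Adjust CN=93 to AMC III: 23·93/(10 + 0.13·93) → 2139 ÷ (2209/100) = 213900/2209 ≈ 96.831
Retention S: 1000/CN − 10 with CN=96.831 → S = 700/2139 ≈ 0.327 in
Ia = 0.2S: 0.2·0.327 = 0.065 in (exactly 140/2139)

S = 700/2139 in ≈ 0.327 in; Ia = 140/2139 in ≈ 0.065 in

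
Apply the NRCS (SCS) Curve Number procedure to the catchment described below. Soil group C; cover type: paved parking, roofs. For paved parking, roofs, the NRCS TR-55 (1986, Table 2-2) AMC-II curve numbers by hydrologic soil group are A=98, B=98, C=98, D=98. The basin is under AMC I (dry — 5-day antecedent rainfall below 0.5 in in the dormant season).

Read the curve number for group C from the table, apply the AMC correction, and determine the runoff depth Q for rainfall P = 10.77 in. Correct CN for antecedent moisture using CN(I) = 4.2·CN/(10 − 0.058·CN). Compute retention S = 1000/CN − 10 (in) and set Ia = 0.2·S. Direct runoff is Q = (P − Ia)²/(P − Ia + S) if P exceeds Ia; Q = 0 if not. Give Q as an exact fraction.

Q = 1206115722289/118153175700 in ≈ 10.208 in

NRCS table: paved parking, roofs, soil group C → CN(II) = 98
Adjust CN=98 to AMC I: 4.2·98/(10 − 0.058·98) → (2058/5) ÷ (1079/250) = 102900/1079 ≈ 95.366
Max retention: S = 1000/(102900/1079) − 10 = 500/1029 in (≈ 0.486 in)
Ia = 0.2S: 0.2·0.486 = 0.097 in (exactly 100/1029)
Since P=10.770 > Ia=0.097: effective rainfall P−Ia = 1098233/102900 in
Q = (1098233/102900)²/((1098233/102900) + 500/1029) = (1206115722289/10588410000)/(1148233/102900) = 1206115722289/118153175700 in ≈ 10.208 in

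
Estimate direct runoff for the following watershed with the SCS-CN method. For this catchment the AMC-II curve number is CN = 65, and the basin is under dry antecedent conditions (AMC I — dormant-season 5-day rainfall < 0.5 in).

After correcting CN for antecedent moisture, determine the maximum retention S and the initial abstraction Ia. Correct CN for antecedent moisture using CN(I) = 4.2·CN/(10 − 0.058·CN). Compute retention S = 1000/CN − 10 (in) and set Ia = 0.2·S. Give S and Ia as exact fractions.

CN(I) from CN(II)=65: (4.2·65)/(10 − 0.058·65) = 3900/89 ≈ 43.820
S = 1000/(3900/89) − 10 = 500/39 in ≈ 12.821 in
Ia = 0.2S: 0.2·12.821 = 2.564 in (exactly 100/39)

S = 500/39 in ≈ 12.821 in; Ia = 100/39 in ≈ 2.564 in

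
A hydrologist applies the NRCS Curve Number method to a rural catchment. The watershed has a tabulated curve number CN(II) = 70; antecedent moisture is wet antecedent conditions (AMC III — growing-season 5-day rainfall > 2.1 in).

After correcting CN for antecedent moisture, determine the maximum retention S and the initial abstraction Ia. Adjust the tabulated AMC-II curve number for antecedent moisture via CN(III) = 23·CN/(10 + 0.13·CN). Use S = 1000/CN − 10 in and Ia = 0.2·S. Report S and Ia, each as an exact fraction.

CN(III) from CN(II)=70: (23·70)/(10 + 0.13·70) = 16100/191 ≈ 84.293
Max retention: S = 1000/(16100/191) − 10 = 300/161 in (≈ 1.863 in)
Initial abstraction Ia = S/5 = (300/161)/5 = 60/161 ≈ 0.373 in

S = 300/161 in ≈ 1.863 in; Ia = 60/161 in ≈ 0.373 in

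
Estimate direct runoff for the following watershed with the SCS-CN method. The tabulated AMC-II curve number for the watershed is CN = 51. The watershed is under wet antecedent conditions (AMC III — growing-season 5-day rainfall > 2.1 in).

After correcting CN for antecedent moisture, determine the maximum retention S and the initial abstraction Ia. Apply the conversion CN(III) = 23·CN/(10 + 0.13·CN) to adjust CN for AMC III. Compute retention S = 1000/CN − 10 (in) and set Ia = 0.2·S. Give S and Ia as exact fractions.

S = 4900/1173 in ≈ 4.177 in; Ia = 980/1173 in ≈ 0.835 in

CN(III) from CN(II)=51: (23·51)/(10 + 0.13·51) = 117300/1663 ≈ 70.535
Retention S: 1000/CN − 10 with CN=70.535 → S = 4900/1173 ≈ 4.177 in
Initial abstraction Ia = S/5 = (4900/1173)/5 = 980/1173 ≈ 0.835 in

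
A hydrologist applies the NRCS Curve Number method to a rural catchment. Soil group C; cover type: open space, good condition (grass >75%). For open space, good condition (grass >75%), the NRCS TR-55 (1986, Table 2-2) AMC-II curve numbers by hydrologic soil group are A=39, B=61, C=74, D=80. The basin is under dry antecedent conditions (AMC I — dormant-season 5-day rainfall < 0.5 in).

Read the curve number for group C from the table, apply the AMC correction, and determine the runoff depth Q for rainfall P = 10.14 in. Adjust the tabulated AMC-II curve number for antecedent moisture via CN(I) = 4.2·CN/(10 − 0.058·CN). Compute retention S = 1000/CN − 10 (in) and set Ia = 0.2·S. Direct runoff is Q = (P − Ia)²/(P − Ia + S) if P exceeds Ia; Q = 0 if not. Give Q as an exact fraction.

NRCS table: open space, good condition (grass >75%), soil group C → CN(II) = 74
CN(I) from CN(II)=74: (4.2·74)/(10 − 0.058·74) = 77700/1427 ≈ 54.450
S = 1000/(77700/1427) − 10 = 6500/777 in ≈ 8.366 in
Ia = 0.2·(6500/777) = 1300/777 in ≈ 1.673 in
Since P=10.140 > Ia=1.673: effective rainfall P−Ia = 328939/38850 in
Q: (328939/38850)² ÷ (653939/38850) = 8323143517/1954271550 in (≈ 4.259 in)

Q = 8323143517/1954271550 in ≈ 4.259 in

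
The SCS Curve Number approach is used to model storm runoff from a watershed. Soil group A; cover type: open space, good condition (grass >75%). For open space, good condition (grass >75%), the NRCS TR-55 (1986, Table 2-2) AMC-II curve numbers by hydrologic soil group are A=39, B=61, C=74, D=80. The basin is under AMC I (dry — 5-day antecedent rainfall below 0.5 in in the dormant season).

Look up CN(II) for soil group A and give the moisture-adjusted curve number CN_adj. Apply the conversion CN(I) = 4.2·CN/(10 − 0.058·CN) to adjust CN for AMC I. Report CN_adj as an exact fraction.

NRCS table: open space, good condition (grass >75%), soil group A → CN(II) = 39
CN(I) from CN(II)=39: (4.2·39)/(10 − 0.058·39) = 81900/3869 ≈ 21.168

CN_adj = 81900/3869 ≈ 21.168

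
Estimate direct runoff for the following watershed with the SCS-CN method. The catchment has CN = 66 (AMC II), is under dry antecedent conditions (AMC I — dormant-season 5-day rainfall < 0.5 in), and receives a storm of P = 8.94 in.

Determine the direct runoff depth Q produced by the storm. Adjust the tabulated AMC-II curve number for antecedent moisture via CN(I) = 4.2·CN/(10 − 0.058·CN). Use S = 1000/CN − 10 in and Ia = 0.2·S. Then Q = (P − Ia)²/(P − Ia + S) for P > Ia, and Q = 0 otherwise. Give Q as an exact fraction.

CN(I) from CN(II)=66: (4.2·66)/(10 − 0.058·66) = 69300/1543 ≈ 44.913
S = 1000/(69300/1543) − 10 = 8500/693 in ≈ 12.266 in
Ia = 0.2·(8500/693) = 1700/693 in ≈ 2.453 in
Since P=8.940 > Ia=2.453: effective rainfall P−Ia = 224771/34650 in
Runoff Q = (P−Ia)²/(P−Ia+S) = (6.487)²/(6.487+12.266) = 50522002441/22514565150 ≈ 2.244 in

Q = 50522002441/22514565150 in ≈ 2.244 in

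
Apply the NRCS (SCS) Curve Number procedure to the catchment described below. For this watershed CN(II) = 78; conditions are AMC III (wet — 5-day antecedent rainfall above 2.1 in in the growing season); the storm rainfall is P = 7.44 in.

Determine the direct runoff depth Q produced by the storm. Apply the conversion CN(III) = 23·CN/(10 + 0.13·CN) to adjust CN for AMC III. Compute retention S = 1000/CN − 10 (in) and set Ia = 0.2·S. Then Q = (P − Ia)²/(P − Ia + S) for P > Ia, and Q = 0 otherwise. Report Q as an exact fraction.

Adjust CN=78 to AMC III: 23·78/(10 + 0.13·78) → 1794 ÷ (1007/50) = 89700/1007 ≈ 89.076
S = 1000/(89700/1007) − 10 = 1100/897 in ≈ 1.226 in
Ia = 0.2S: 0.2·1.226 = 0.245 in (exactly 220/897)
Excess rainfall: 7.440 − 0.245 = 7.195 in; P > Ia so Q > 0
Q: (161342/22425)² ÷ (188842/22425) = 13015620482/2117390925 in (≈ 6.147 in)

Q = 13015620482/2117390925 in ≈ 6.147 in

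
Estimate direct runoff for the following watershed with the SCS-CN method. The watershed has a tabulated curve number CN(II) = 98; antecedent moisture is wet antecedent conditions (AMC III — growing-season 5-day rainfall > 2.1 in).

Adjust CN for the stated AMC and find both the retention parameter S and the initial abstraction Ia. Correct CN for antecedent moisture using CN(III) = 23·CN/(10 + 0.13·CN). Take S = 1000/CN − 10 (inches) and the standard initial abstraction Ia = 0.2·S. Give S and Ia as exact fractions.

S = 100/1127 in ≈ 0.089 in; Ia = 20/1127 in ≈ 0.018 in

Adjust CN=98 to AMC III: 23·98/(10 + 0.13·98) → 2254 ÷ (1137/50) = 112700/1137 ≈ 99.120
S = 1000/(112700/1137) − 10 = 100/1127 in ≈ 0.089 in
Initial abstraction Ia = S/5 = (100/1127)/5 = 20/1127 ≈ 0.018 in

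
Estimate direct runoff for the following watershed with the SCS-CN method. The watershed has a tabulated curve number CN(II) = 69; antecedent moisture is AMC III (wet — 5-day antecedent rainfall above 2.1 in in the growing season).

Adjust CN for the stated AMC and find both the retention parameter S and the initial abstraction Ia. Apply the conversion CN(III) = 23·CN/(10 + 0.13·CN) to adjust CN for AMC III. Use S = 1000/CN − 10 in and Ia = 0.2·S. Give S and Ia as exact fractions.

Wet (AMC III): CN(III) = 23·69/(10 + 0.13·69) = 1587/(1897/100) = 158700/1897 ≈ 83.658
S = 1000/(158700/1897) − 10 = 3100/1587 in ≈ 1.953 in
Ia = 0.2·(3100/1587) = 620/1587 in ≈ 0.391 in

S = 3100/1587 in ≈ 1.953 in; Ia = 620/1587 in ≈ 0.391 in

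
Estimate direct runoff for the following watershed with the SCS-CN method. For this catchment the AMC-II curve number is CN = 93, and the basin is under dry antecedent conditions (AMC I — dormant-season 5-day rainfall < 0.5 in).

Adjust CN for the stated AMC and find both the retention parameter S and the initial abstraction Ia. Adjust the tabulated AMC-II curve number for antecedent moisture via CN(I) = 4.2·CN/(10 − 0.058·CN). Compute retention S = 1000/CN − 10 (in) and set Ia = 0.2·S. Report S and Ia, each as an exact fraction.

S = 500/279 in ≈ 1.792 in; Ia = 100/279 in ≈ 0.358 in

CN(I) from CN(II)=93: (4.2·93)/(10 − 0.058·93) = 27900/329 ≈ 84.802
Retention S: 1000/CN − 10 with CN=84.802 → S = 500/279 ≈ 1.792 in
Initial abstraction Ia = S/5 = (500/279)/5 = 100/279 ≈ 0.358 in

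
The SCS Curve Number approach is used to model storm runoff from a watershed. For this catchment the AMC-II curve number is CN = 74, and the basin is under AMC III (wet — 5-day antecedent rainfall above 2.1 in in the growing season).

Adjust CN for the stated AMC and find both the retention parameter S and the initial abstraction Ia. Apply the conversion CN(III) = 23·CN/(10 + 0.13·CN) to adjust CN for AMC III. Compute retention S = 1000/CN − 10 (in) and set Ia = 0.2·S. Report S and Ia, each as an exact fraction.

CN(III) from CN(II)=74: (23·74)/(10 + 0.13·74) = 85100/981 ≈ 86.748
Retention S: 1000/CN − 10 with CN=86.748 → S = 1300/851 ≈ 1.528 in
Initial abstraction Ia = S/5 = (1300/851)/5 = 260/851 ≈ 0.306 in

S = 1300/851 in ≈ 1.528 in; Ia = 260/851 in ≈ 0.306 in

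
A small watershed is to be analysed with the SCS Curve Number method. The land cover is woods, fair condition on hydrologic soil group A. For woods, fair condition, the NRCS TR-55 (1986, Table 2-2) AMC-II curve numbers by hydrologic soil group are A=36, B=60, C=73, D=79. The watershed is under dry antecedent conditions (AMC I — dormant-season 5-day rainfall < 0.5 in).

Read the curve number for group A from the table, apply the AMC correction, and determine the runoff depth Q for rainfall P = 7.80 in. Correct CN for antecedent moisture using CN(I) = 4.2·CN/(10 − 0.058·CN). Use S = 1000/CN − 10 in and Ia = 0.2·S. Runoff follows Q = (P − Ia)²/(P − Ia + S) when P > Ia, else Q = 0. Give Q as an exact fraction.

Q = 0 in ≈ 0.000 in

NRCS table: woods, fair condition, soil group A → CN(II) = 36
Dry (AMC I): CN(I) = 4.2·36/(10 − 0.058·36) = (756/5)/(989/125) = 18900/989 ≈ 19.110
Retention S: 1000/CN − 10 with CN=19.110 → S = 8000/189 ≈ 42.328 in
Ia = 0.2·(8000/189) = 1600/189 in ≈ 8.466 in
P = 7.800 ≤ Ia = 8.466 in: entire storm abstracted, Q = 0.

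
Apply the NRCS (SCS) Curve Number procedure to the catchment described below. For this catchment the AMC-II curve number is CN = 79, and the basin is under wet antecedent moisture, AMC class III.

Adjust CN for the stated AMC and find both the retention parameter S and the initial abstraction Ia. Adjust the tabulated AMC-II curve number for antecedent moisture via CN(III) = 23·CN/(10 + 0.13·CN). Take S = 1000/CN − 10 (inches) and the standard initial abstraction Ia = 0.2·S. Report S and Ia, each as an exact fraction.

S = 2100/1817 in ≈ 1.156 in; Ia = 420/1817 in ≈ 0.231 in

Adjust CN=79 to AMC III: 23·79/(10 + 0.13·79) → 1817 ÷ (2027/100) = 181700/2027 ≈ 89.640
S = 1000/(181700/2027) − 10 = 2100/1817 in ≈ 1.156 in
Ia = 0.2S: 0.2·1.156 = 0.231 in (exactly 420/1817)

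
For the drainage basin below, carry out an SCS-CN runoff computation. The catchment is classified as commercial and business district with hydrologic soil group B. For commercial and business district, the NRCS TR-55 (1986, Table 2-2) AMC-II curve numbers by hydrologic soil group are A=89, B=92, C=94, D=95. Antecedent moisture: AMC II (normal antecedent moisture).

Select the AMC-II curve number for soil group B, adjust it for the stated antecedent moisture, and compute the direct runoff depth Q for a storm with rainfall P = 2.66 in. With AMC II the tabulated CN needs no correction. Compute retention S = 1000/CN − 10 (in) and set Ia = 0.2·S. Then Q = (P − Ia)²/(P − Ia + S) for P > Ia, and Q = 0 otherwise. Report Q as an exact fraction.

Q = 8173881/4437850 in ≈ 1.842 in

NRCS table: commercial and business district, soil group B → CN(II) = 92
Average conditions: CN = 92 (no AMC adjustment).
S = 1000/92 − 10 = 20/23 in ≈ 0.870 in
Ia = 0.2·(20/23) = 4/23 in ≈ 0.174 in
Excess rainfall: 2.660 − 0.174 = 2.486 in; P > Ia so Q > 0
Runoff Q = (P−Ia)²/(P−Ia+S) = (2.486)²/(2.486+0.870) = 8173881/4437850 ≈ 1.842 in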